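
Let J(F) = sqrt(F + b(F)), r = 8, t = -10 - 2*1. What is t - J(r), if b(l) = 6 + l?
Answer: -12 - sqrt(22) ≈ -16.690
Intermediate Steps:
t = -12 (t = -10 - 2 = -12)
J(F) = sqrt(6 + 2*F) (J(F) = sqrt(F + (6 + F)) = sqrt(6 + 2*F))
t - J(r) = -12 - sqrt(6 + 2*8) = -12 - sqrt(6 + 16) = -12 - sqrt(22)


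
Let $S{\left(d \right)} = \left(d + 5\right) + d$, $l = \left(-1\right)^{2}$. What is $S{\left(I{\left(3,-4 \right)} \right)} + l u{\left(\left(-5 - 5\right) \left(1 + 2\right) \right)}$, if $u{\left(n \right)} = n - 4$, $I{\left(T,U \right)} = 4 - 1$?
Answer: $-23$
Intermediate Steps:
$l = 1$
$I{\left(T,U \right)} = 3$
$S{\left(d \right)} = 5 + 2 d$ ($S{\left(d \right)} = \left(5 + d\right) + d = 5 + 2 d$)
$u{\left(n \right)} = -4 + n$
$S{\left(I{\left(3,-4 \right)} \right)} + l u{\left(\left(-5 - 5\right) \left(1 + 2\right) \right)} = \left(5 + 2 \cdot 3\right) + 1 \left(-4 + \left(-5 - 5\right) \left(1 + 2\right)\right) = \left(5 + 6\right) + 1 \left(-4 - 30\right) = 11 + 1 \left(-4 - 30\right) = 11 + 1 \left(-34\right) = 11 - 34 = -23$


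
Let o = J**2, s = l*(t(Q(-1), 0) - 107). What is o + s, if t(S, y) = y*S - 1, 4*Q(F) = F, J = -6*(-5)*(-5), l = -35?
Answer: 26280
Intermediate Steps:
J = -150 (J = 30*(-5) = -150)
Q(F) = F/4
t(S, y) = -1 + S*y (t(S, y) = S*y - 1 = -1 + S*y)
s = 3780 (s = -35*((-1 + ((1/4)*(-1))*0) - 107) = -35*((-1 - 1/4*0) - 107) = -35*((-1 + 0) - 107) = -35*(-1 - 107) = -35*(-108) = 3780)
o = 22500 (o = (-150)**2 = 22500)
o + s = 22500 + 3780 = 26280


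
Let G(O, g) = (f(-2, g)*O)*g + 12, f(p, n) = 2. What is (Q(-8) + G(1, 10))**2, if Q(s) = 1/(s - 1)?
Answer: 82369/81 ≈ 1016.9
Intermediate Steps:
Q(s) = 1/(-1 + s)
G(O, g) = 12 + 2*O*g (G(O, g) = (2*O)*g + 12 = 2*O*g + 12 = 12 + 2*O*g)
(Q(-8) + G(1, 10))**2 = (1/(-1 - 8) + (12 + 2*1*10))**2 = (1/(-9) + (12 + 20))**2 = (-1/9 + 32)**2 = (287/9)**2 = 82369/81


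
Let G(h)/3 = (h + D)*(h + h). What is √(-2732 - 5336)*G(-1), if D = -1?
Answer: 24*I*√2017 ≈ 1077.9*I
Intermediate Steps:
G(h) = 6*h*(-1 + h) (G(h) = 3*((h - 1)*(h + h)) = 3*((-1 + h)*(2*h)) = 3*(2*h*(-1 + h)) = 6*h*(-1 + h))
√(-2732 - 5336)*G(-1) = √(-2732 - 5336)*(6*(-1)*(-1 - 1)) = √(-8068)*(6*(-1)*(-2)) = (2*I*√2017)*12 = 24*I*√2017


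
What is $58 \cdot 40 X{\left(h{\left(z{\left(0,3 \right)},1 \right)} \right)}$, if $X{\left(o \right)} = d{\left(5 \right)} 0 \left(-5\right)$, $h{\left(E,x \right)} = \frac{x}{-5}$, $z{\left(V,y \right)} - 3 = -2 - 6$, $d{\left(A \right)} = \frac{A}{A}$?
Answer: $0$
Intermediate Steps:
$d{\left(A \right)} = 1$
$z{\left(V,y \right)} = -5$ ($z{\left(V,y \right)} = 3 - 8 = -5$)
$h{\left(E,x \right)} = - \frac{x}{5}$ ($h{\left(E,x \right)} = x \left(- \frac{1}{5}\right) = - \frac{x}{5}$)
$X{\left(o \right)} = 0$ ($X{\left(o \right)} = 1 \cdot 0 \left(-5\right) = 0 \left(-5\right) = 0$)
$58 \cdot 40 X{\left(h{\left(z{\left(0,3 \right)},1 \right)} \right)} = 58 \cdot 40 \cdot 0 = 2320 \cdot 0 = 0$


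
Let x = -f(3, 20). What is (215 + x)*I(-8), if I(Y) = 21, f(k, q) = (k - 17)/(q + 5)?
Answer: 113169/25 ≈ 4526.8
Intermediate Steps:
f(k, q) = (-17 + k)/(5 + q)
x = 14/25 (x = -(-17 + 3)/(5 + 20) = -(-14)/25 = -1*(-14/25) = 14/25 ≈ 0.56000)
(215 + x)*I(-8) = (215 + 14/25)*21 = (5389/25)*21 = 113169/25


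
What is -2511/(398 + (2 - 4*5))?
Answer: -2511/380 ≈ -6.6079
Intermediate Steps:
-2511/(398 + (2 - 4*5)) = -2511/(398 + (2 - 20)) = -2511/(398 - 18) = -2511/380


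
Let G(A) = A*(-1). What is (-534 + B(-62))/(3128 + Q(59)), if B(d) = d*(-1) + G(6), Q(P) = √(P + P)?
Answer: -747592/4892133 + 239*√118/4892133 ≈ -0.15228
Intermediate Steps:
G(A) = -A
Q(P) = √2*√P (Q(P) = √(2*P) = √2*√P)
B(d) = -6 - d (B(d) = d*(-1) - 1*6 = -d - 6 = -6 - d)
(-534 + B(-62))/(3128 + Q(59)) = (-534 + (-6 - 1*(-62)))/(3128 + √2*√59) = (-534 + (-6 + 62))/(3128 + √118) = (-534 + 56)/(3128 + √118) = -478/(3128 + √118)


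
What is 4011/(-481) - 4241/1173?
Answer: -6744824/564213 ≈ -11.954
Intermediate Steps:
4011/(-481) - 4241/1173 = 4011*(-1/481) - 4241*1/1173 = -4011/481 - 4241/1173 = -6744824/564213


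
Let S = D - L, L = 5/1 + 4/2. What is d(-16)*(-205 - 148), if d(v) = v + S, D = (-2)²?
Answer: 6707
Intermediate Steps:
L = 7 (L = 5*1 + 4*(½) = 5 + 2 = 7)
D = 4
S = -3 (S = 4 - 1*7 = 4 - 7 = -3)
d(v) = -3 + v (d(v) = v - 3 = -3 + v)
d(-16)*(-205 - 148) = (-3 - 16)*(-205 - 148) = -19*(-353) = 6707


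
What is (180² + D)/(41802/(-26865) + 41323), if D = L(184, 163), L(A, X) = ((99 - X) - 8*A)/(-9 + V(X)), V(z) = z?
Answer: 22334056560/28492581887 ≈ 0.78386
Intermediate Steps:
L(A, X) = (99 - X - 8*A)/(-9 + X) (L(A, X) = ((99 - X) - 8*A)/(-9 + X) = (99 - X - 8*A)/(-9 + X))
D = -768/77 (D = (99 - 1*163 - 8*184)/(-9 + 163) = (99 - 163 - 1472)/154 = (1/154)*(-1536) = -768/77 ≈ -9.9740)
(180² + D)/(41802/(-26865) + 41323) = (180² - 768/77)/(41802/(-26865) + 41323) = (32400 - 768/77)/(41802*(-1/26865) + 41323) = 2494032/(77*(-13934/8955 + 41323)) = 2494032/(77*(370033531/8955)) = (2494032/77)*(8955/370033531) = 22334056560/28492581887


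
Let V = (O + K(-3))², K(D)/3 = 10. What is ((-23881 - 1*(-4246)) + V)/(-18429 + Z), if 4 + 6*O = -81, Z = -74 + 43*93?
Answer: 697835/522144 ≈ 1.3365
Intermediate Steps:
Z = 3925 (Z = -74 + 3999 = 3925)
O = -85/6 (O = -⅔ + (⅙)*(-81) = -⅔ - 27/2 = -85/6 ≈ -14.167)
K(D) = 30 (K(D) = 3*10 = 30)
V = 9025/36 (V = (-85/6 + 30)² = (95/6)² = 9025/36 ≈ 250.69)
((-23881 - 1*(-4246)) + V)/(-18429 + Z) = ((-23881 - 1*(-4246)) + 9025/36)/(-18429 + 3925) = ((-23881 + 4246) + 9025/36)/(-14504) = (-19635 + 9025/36)*(-1/14504) = -697835/36*(-1/14504) = 697835/522144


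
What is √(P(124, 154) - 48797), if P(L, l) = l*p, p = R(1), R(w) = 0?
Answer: I*√48797 ≈ 220.9*I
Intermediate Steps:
p = 0
P(L, l) = 0 (P(L, l) = l*0 = 0)
√(P(124, 154) - 48797) = √(0 - 48797) = √(-48797) = I*√48797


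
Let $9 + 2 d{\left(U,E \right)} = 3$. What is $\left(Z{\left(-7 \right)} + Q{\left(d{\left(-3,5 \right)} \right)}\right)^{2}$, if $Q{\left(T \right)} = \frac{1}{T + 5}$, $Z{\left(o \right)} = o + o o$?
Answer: $\frac{7225}{4} \approx 1806.3$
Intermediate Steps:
$d{\left(U,E \right)} = -3$ ($d{\left(U,E \right)} = - \frac{9}{2} + \frac{1}{2} \cdot 3 = - \frac{9}{2} + \frac{3}{2} = -3$)
$Z{\left(o \right)} = o + o^{2}$
$Q{\left(T \right)} = \frac{1}{5 + T}$
$\left(Z{\left(-7 \right)} + Q{\left(d{\left(-3,5 \right)} \right)}\right)^{2} = \left(- 7 \left(1 - 7\right) + \frac{1}{5 - 3}\right)^{2} = \left(\left(-7\right) \left(-6\right) + \frac{1}{2}\right)^{2} = \left(42 + \frac{1}{2}\right)^{2} = \left(\frac{85}{2}\right)^{2} = \frac{7225}{4}$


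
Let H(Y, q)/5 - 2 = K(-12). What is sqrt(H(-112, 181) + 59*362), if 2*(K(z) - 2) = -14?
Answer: sqrt(21343) ≈ 146.09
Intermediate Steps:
K(z) = -5 (K(z) = 2 + (1/2)*(-14) = 2 - 7 = -5)
H(Y, q) = -15 (H(Y, q) = 10 + 5*(-5) = 10 - 25 = -15)
sqrt(H(-112, 181) + 59*362) = sqrt(-15 + 59*362) = sqrt(-15 + 21358) = sqrt(21343)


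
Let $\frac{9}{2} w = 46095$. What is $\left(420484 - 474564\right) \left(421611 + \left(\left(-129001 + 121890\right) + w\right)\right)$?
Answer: $- \frac{68910358400}{3} \approx -2.297 \cdot 10^{10}$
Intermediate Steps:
$w = \frac{30730}{3}$ ($w = \frac{2}{9} \cdot 46095 = \frac{30730}{3} \approx 10243.0$)
$\left(420484 - 474564\right) \left(421611 + \left(\left(-129001 + 121890\right) + w\right)\right) = \left(420484 - 474564\right) \left(421611 + \left(\left(-129001 + 121890\right) + \frac{30730}{3}\right)\right) = - 54080 \left(421611 + \left(-7111 + \frac{30730}{3}\right)\right) = - 54080 \left(421611 + \frac{9397}{3}\right) = \left(-54080\right) \frac{1274230}{3} = - \frac{68910358400}{3}$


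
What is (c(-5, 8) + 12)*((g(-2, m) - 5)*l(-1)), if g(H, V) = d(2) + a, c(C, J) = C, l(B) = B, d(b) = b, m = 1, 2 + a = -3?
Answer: 56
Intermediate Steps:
a = -5 (a = -2 - 3 = -5)
g(H, V) = -3 (g(H, V) = 2 - 5 = -3)
(c(-5, 8) + 12)*((g(-2, m) - 5)*l(-1)) = (-5 + 12)*((-3 - 5)*(-1)) = 7*(-8*(-1)) = 7*8 = 56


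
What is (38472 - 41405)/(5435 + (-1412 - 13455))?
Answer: 2933/9432 ≈ 0.31096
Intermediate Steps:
(38472 - 41405)/(5435 + (-1412 - 13455)) = -2933/(5435 - 14867) = -2933/(-9432) = -2933*(-1/9432) = 2933/9432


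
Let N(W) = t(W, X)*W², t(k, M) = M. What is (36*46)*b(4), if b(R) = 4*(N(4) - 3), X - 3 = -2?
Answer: 86112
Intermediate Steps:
X = 1 (X = 3 - 2 = 1)
N(W) = W² (N(W) = 1*W² = W²)
b(R) = 52 (b(R) = 4*(4² - 3) = 4*(16 - 3) = 4*13 = 52)
(36*46)*b(4) = (36*46)*52 = 1656*52 = 86112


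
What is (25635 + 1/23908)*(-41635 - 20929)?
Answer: -9586080808421/5977 ≈ -1.6038e+9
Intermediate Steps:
(25635 + 1/23908)*(-41635 - 20929) = (25635 + 1/23908)*(-62564) = (612881581/23908)*(-62564) = -9586080808421/5977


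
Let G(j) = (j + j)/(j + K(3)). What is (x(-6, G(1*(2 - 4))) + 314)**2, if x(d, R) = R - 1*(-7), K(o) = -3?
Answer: 2588881/25 ≈ 1.0356e+5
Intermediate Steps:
G(j) = 2*j/(-3 + j) (G(j) = (j + j)/(j - 3) = (2*j)/(-3 + j) = 2*j/(-3 + j))
x(d, R) = 7 + R (x(d, R) = R + 7 = 7 + R)
(x(-6, G(1*(2 - 4))) + 314)**2 = ((7 + 2*(1*(2 - 4))/(-3 + 1*(2 - 4))) + 314)**2 = ((7 + 2*(1*(-2))/(-3 + 1*(-2))) + 314)**2 = ((7 + 2*(-2)/(-3 - 2)) + 314)**2 = ((7 + 2*(-2)/(-5)) + 314)**2 = ((7 + 2*(-2)*(-1/5)) + 314)**2 = ((7 + 4/5) + 314)**2 = (39/5 + 314)**2 = (1609/5)**2 = 2588881/25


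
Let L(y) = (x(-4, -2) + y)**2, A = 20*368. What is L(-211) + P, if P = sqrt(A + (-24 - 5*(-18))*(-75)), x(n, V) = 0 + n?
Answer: 46225 + sqrt(2410) ≈ 46274.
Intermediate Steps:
x(n, V) = n
A = 7360
L(y) = (-4 + y)**2
P = sqrt(2410) (P = sqrt(7360 + (-24 - 5*(-18))*(-75)) = sqrt(7360 + (-24 + 90)*(-75)) = sqrt(7360 + 66*(-75)) = sqrt(7360 - 4950) = sqrt(2410) ≈ 49.092)
L(-211) + P = (-4 - 211)**2 + sqrt(2410) = (-215)**2 + sqrt(2410) = 46225 + sqrt(2410)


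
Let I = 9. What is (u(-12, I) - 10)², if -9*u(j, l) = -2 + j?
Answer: 5776/81 ≈ 71.309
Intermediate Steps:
u(j, l) = 2/9 - j/9 (u(j, l) = -(-2 + j)/9 = 2/9 - j/9)
(u(-12, I) - 10)² = ((2/9 - ⅑*(-12)) - 10)² = ((2/9 + 4/3) - 10)² = (14/9 - 10)² = (-76/9)² = 5776/81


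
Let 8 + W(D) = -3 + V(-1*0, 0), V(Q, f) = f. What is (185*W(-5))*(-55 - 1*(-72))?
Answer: -34595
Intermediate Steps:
W(D) = -11 (W(D) = -8 + (-3 + 0) = -8 - 3 = -11)
(185*W(-5))*(-55 - 1*(-72)) = (185*(-11))*(-55 - 1*(-72)) = -2035*(-55 + 72) = -2035*17 = -34595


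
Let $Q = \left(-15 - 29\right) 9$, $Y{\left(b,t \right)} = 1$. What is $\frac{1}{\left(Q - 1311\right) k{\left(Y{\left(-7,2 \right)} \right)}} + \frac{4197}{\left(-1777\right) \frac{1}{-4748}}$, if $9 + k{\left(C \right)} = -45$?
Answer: $\frac{1836863823145}{163800306} \approx 11214.0$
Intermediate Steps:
$k{\left(C \right)} = -54$ ($k{\left(C \right)} = -9 - 45 = -54$)
$Q = -396$ ($Q = \left(-44\right) 9 = -396$)
$\frac{1}{\left(Q - 1311\right) k{\left(Y{\left(-7,2 \right)} \right)}} + \frac{4197}{\left(-1777\right) \frac{1}{-4748}} = \frac{1}{\left(-396 - 1311\right) \left(-54\right)} + \frac{4197}{\left(-1777\right) \frac{1}{-4748}} = \frac{1}{-1707} \left(- \frac{1}{54}\right) + \frac{4197}{\left(-1777\right) \left(- \frac{1}{4748}\right)} = \left(- \frac{1}{1707}\right) \left(- \frac{1}{54}\right) + \frac{4197}{\frac{1777}{4748}} = \frac{1}{92178} + 4197 \cdot \frac{4748}{1777} = \frac{1}{92178} + \frac{19927356}{1777} = \frac{1836863823145}{163800306}$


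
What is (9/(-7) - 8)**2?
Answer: 4225/49 ≈ 86.224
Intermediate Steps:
(9/(-7) - 8)**2 = (9*(-1/7) - 8)**2 = (-9/7 - 8)**2 = (-65/7)**2 = 4225/49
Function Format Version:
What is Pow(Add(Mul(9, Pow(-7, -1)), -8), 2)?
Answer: Rational(4225, 49) ≈ 86.224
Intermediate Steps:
Pow(Add(Mul(9, Pow(-7, -1)), -8), 2) = Pow(Add(Mul(9, Rational(-1, 7)), -8), 2) = Pow(Add(Rational(-9, 7), -8), 2) = Pow(Rational(-65, 7), 2) = Rational(4225, 49)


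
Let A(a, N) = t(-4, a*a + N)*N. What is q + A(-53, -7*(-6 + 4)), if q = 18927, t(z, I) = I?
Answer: 58449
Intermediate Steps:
A(a, N) = N*(N + a²) (A(a, N) = (a*a + N)*N = (a² + N)*N = (N + a²)*N = N*(N + a²))
q + A(-53, -7*(-6 + 4)) = 18927 + (-7*(-6 + 4))*(-7*(-6 + 4) + (-53)²) = 18927 + (-7*(-2))*(-7*(-2) + 2809) = 18927 + 14*(14 + 2809) = 18927 + 14*2823 = 18927 + 39522 = 58449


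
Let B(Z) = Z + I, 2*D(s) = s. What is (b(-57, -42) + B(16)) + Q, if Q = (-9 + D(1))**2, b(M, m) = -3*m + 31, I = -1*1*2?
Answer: 973/4 ≈ 243.25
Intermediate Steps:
I = -2 (I = -1*2 = -2)
D(s) = s/2
b(M, m) = 31 - 3*m
Q = 289/4 (Q = (-9 + (1/2)*1)**2 = (-9 + 1/2)**2 = (-17/2)**2 = 289/4 ≈ 72.250)
B(Z) = -2 + Z (B(Z) = Z - 2 = -2 + Z)
(b(-57, -42) + B(16)) + Q = ((31 - 3*(-42)) + (-2 + 16)) + 289/4 = ((31 + 126) + 14) + 289/4 = (157 + 14) + 289/4 = 171 + 289/4 = 973/4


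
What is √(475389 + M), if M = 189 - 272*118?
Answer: √443482 ≈ 665.94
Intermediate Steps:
M = -31907 (M = 189 - 32096 = -31907)
√(475389 + M) = √(475389 - 31907) = √443482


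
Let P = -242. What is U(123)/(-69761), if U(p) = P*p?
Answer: 29766/69761 ≈ 0.42669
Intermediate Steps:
U(p) = -242*p
U(123)/(-69761) = -242*123/(-69761) = -29766*(-1/69761) = 29766/69761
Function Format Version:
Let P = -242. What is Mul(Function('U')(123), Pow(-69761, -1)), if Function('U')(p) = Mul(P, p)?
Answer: Rational(29766, 69761) ≈ 0.42669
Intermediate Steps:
Function('U')(p) = Mul(-242, p)
Mul(Function('U')(123), Pow(-69761, -1)) = Mul(Mul(-242, 123), Pow(-69761, -1)) = Mul(-29766, Rational(-1, 69761)) = Rational(29766, 69761)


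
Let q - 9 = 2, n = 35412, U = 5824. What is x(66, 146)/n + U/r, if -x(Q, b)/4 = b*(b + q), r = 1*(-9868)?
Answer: -69438542/21840351 ≈ -3.1794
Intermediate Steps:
q = 11 (q = 9 + 2 = 11)
r = -9868
x(Q, b) = -4*b*(11 + b) (x(Q, b) = -4*b*(b + 11) = -4*b*(11 + b))
x(66, 146)/n + U/r = -4*146*(11 + 146)/35412 + 5824/(-9868) = -4*146*157*(1/35412) + 5824*(-1/9868) = -91688*1/35412 - 1456/2467 = -22922/8853 - 1456/2467 = -69438542/21840351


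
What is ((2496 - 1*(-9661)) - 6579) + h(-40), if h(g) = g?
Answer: 5538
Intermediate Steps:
((2496 - 1*(-9661)) - 6579) + h(-40) = ((2496 - 1*(-9661)) - 6579) - 40 = ((2496 + 9661) - 6579) - 40 = (12157 - 6579) - 40 = 5578 - 40 = 5538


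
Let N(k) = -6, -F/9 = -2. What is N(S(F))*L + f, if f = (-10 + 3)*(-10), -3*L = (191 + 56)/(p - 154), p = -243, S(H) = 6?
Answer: 27296/397 ≈ 68.756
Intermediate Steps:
F = 18 (F = -9*(-2) = 18)
L = 247/1191 (L = -(191 + 56)/(3*(-243 - 154)) = -247/(3*(-397)) = -247*(-1)/(3*397) = -⅓*(-247/397) = 247/1191 ≈ 0.20739)
f = 70 (f = -7*(-10) = 70)
N(S(F))*L + f = -6*247/1191 + 70 = -494/397 + 70 = 27296/397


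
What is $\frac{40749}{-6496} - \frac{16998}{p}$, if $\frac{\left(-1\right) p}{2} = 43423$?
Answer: $- \frac{1714234323}{282075808} \approx -6.0772$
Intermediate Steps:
$p = -86846$ ($p = \left(-2\right) 43423 = -86846$)
$\frac{40749}{-6496} - \frac{16998}{p} = \frac{40749}{-6496} - \frac{16998}{-86846} = 40749 \left(- \frac{1}{6496}\right) - - \frac{8499}{43423} = - \frac{40749}{6496} + \frac{8499}{43423} = - \frac{1714234323}{282075808}$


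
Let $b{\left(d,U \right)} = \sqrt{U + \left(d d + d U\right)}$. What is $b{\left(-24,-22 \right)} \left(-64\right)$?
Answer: $- 64 \sqrt{1082} \approx -2105.2$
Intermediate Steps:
$b{\left(d,U \right)} = \sqrt{U + d^{2} + U d}$ ($b{\left(d,U \right)} = \sqrt{U + \left(d^{2} + U d\right)} = \sqrt{U + d^{2} + U d}$)
$b{\left(-24,-22 \right)} \left(-64\right) = \sqrt{-22 + \left(-24\right)^{2} - -528} \left(-64\right) = \sqrt{-22 + 576 + 528} \left(-64\right) = \sqrt{1082} \left(-64\right) = - 64 \sqrt{1082}$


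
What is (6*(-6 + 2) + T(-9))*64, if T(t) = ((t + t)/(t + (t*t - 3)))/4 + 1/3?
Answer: -104800/69 ≈ -1518.8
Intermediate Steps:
T(t) = 1/3 + t/(2*(-3 + t + t**2)) (T(t) = ((2*t)/(t + (t**2 - 3)))*(1/4) + 1*(1/3) = ((2*t)/(t + (-3 + t**2)))*(1/4) + 1/3 = ((2*t)/(-3 + t + t**2))*(1/4) + 1/3 = (2*t/(-3 + t + t**2))*(1/4) + 1/3 = t/(2*(-3 + t + t**2)) + 1/3 = 1/3 + t/(2*(-3 + t + t**2)))
(6*(-6 + 2) + T(-9))*64 = (6*(-6 + 2) + (-1 + (1/3)*(-9)**2 + (5/6)*(-9))/(-3 - 9 + (-9)**2))*64 = (6*(-4) + (-1 + (1/3)*81 - 15/2)/(-3 - 9 + 81))*64 = (-24 + (-1 + 27 - 15/2)/69)*64 = (-24 + (1/69)*(37/2))*64 = (-24 + 37/138)*64 = -3275/138*64 = -104800/69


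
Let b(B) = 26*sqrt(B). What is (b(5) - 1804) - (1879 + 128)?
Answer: -3811 + 26*sqrt(5) ≈ -3752.9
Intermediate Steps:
(b(5) - 1804) - (1879 + 128) = (26*sqrt(5) - 1804) - (1879 + 128) = (-1804 + 26*sqrt(5)) - 1*2007 = (-1804 + 26*sqrt(5)) - 2007 = -3811 + 26*sqrt(5)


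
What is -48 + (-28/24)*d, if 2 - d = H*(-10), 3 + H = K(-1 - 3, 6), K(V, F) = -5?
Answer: 43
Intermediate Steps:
H = -8 (H = -3 - 5 = -8)
d = -78 (d = 2 - (-8)*(-10) = 2 - 1*80 = 2 - 80 = -78)
-48 + (-28/24)*d = -48 - 28/24*(-78) = -48 - 28*1/24*(-78) = -48 - 7/6*(-78) = -48 + 91 = 43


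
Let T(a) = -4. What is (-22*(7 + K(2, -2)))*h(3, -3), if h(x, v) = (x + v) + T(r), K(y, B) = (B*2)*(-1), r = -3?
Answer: 968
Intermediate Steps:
K(y, B) = -2*B (K(y, B) = (2*B)*(-1) = -2*B)
h(x, v) = -4 + v + x (h(x, v) = (x + v) - 4 = (v + x) - 4 = -4 + v + x)
(-22*(7 + K(2, -2)))*h(3, -3) = (-22*(7 - 2*(-2)))*(-4 - 3 + 3) = -22*(7 + 4)*(-4) = -22*11*(-4) = -242*(-4) = 968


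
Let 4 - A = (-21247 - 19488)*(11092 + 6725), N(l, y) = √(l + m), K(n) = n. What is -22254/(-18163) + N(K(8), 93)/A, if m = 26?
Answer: 22254/18163 + √34/725775499 ≈ 1.2252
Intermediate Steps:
N(l, y) = √(26 + l) (N(l, y) = √(l + 26) = √(26 + l))
A = 725775499 (A = 4 - (-21247 - 19488)*(11092 + 6725) = 4 - (-40735)*17817 = 4 - 1*(-725775495) = 4 + 725775495 = 725775499)
-22254/(-18163) + N(K(8), 93)/A = -22254/(-18163) + √(26 + 8)/725775499 = -22254*(-1/18163) + √34*(1/725775499) = 22254/18163 + √34/725775499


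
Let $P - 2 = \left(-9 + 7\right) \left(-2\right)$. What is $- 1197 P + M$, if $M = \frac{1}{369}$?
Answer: $- \frac{2650157}{369} \approx -7182.0$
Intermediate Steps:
$M = \frac{1}{369} \approx 0.00271$
$P = 6$ ($P = 2 + \left(-9 + 7\right) \left(-2\right) = 2 - -4 = 2 + 4 = 6$)
$- 1197 P + M = \left(-1197\right) 6 + \frac{1}{369} = -7182 + \frac{1}{369} = - \frac{2650157}{369}$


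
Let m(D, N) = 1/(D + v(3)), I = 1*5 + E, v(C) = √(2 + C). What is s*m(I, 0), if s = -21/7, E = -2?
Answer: -9/4 + 3*√5/4 ≈ -0.57295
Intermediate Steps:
I = 3 (I = 1*5 - 2 = 5 - 2 = 3)
m(D, N) = 1/(D + √5) (m(D, N) = 1/(D + √(2 + 3)) = 1/(D + √5))
s = -3 (s = -21*⅐ = -3)
s*m(I, 0) = -3/(3 + √5)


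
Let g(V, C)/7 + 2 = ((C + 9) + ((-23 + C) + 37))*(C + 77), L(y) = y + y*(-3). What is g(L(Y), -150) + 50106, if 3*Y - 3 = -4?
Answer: 191639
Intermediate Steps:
Y = -1/3 (Y = 1 + (1/3)*(-4) = 1 - 4/3 = -1/3 ≈ -0.33333)
L(y) = -2*y (L(y) = y - 3*y = -2*y)
g(V, C) = -14 + 7*(23 + 2*C)*(77 + C) (g(V, C) = -14 + 7*(((C + 9) + ((-23 + C) + 37))*(C + 77)) = -14 + 7*(((9 + C) + (14 + C))*(77 + C)) = -14 + 7*((23 + 2*C)*(77 + C)) = -14 + 7*(23 + 2*C)*(77 + C))
g(L(Y), -150) + 50106 = (12383 + 14*(-150)**2 + 1239*(-150)) + 50106 = (12383 + 14*22500 - 185850) + 50106 = (12383 + 315000 - 185850) + 50106 = 141533 + 50106 = 191639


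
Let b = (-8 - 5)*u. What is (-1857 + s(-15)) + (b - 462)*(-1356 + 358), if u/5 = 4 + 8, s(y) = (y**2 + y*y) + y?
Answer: 1238094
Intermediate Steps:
s(y) = y + 2*y**2 (s(y) = (y**2 + y**2) + y = 2*y**2 + y = y + 2*y**2)
u = 60 (u = 5*(4 + 8) = 5*12 = 60)
b = -780 (b = (-8 - 5)*60 = -13*60 = -780)
(-1857 + s(-15)) + (b - 462)*(-1356 + 358) = (-1857 - 15*(1 + 2*(-15))) + (-780 - 462)*(-1356 + 358) = (-1857 - 15*(1 - 30)) - 1242*(-998) = (-1857 - 15*(-29)) + 1239516 = (-1857 + 435) + 1239516 = -1422 + 1239516 = 1238094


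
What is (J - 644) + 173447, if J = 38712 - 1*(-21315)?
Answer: 232830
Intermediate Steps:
J = 60027 (J = 38712 + 21315 = 60027)
(J - 644) + 173447 = (60027 - 644) + 173447 = 59383 + 173447 = 232830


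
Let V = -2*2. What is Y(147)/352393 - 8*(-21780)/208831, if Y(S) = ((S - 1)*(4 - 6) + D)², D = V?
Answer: 79697893216/73590582583 ≈ 1.0830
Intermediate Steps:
V = -4
D = -4
Y(S) = (-2 - 2*S)² (Y(S) = ((S - 1)*(4 - 6) - 4)² = ((-1 + S)*(-2) - 4)² = ((2 - 2*S) - 4)² = (-2 - 2*S)²)
Y(147)/352393 - 8*(-21780)/208831 = (4*(1 + 147)²)/352393 - 8*(-21780)/208831 = (4*148²)*(1/352393) + 174240*(1/208831) = (4*21904)*(1/352393) + 174240/208831 = 87616*(1/352393) + 174240/208831 = 87616/352393 + 174240/208831 = 79697893216/73590582583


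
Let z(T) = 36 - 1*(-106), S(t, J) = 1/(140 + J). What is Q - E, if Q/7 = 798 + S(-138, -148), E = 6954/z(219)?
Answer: 3144535/568 ≈ 5536.2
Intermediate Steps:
z(T) = 142 (z(T) = 36 + 106 = 142)
E = 3477/71 (E = 6954/142 = 6954*(1/142) = 3477/71 ≈ 48.972)
Q = 44681/8 (Q = 7*(798 + 1/(140 - 148)) = 7*(798 + 1/(-8)) = 7*(798 - ⅛) = 7*(6383/8) = 44681/8 ≈ 5585.1)
Q - E = 44681/8 - 1*3477/71 = 44681/8 - 3477/71 = 3144535/568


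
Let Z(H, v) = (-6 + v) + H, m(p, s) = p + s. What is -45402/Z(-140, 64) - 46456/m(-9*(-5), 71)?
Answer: 182155/1189 ≈ 153.20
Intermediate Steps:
Z(H, v) = -6 + H + v
-45402/Z(-140, 64) - 46456/m(-9*(-5), 71) = -45402/(-6 - 140 + 64) - 46456/(-9*(-5) + 71) = -45402/(-82) - 46456/(45 + 71) = -45402*(-1/82) - 46456/116 = 22701/41 - 46456*1/116 = 22701/41 - 11614/29 = 182155/1189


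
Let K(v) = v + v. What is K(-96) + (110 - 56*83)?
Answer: -4730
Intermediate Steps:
K(v) = 2*v
K(-96) + (110 - 56*83) = 2*(-96) + (110 - 56*83) = -192 + (110 - 4648) = -192 - 4538 = -4730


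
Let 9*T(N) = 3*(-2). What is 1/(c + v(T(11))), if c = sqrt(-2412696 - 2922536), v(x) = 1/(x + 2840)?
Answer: 25554/387104821607177 - 580450592*I*sqrt(83363)/387104821607177 ≈ 6.6013e-11 - 0.00043294*I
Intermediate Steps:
T(N) = -2/3 (T(N) = (3*(-2))/9 = (1/9)*(-6) = -2/3)
v(x) = 1/(2840 + x)
c = 8*I*sqrt(83363) (c = sqrt(-5335232) = 8*I*sqrt(83363) ≈ 2309.8*I)
1/(c + v(T(11))) = 1/(8*I*sqrt(83363) + 1/(2840 - 2/3)) = 1/(8*I*sqrt(83363) + 1/(8518/3)) = 1/(8*I*sqrt(83363) + 3/8518) = 1/(3/8518 + 8*I*sqrt(83363))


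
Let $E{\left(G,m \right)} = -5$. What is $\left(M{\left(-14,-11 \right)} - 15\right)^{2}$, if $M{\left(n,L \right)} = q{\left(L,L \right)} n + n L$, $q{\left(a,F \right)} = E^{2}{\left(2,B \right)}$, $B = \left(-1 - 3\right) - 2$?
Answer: $44521$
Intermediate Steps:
$B = -6$ ($B = -4 - 2 = -6$)
$q{\left(a,F \right)} = 25$ ($q{\left(a,F \right)} = \left(-5\right)^{2} = 25$)
$M{\left(n,L \right)} = 25 n + L n$ ($M{\left(n,L \right)} = 25 n + n L = 25 n + L n$)
$\left(M{\left(-14,-11 \right)} - 15\right)^{2} = \left(- 14 \left(25 - 11\right) - 15\right)^{2} = \left(\left(-14\right) 14 - 15\right)^{2} = \left(-196 - 15\right)^{2} = \left(-211\right)^{2} = 44521$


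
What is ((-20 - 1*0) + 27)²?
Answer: 49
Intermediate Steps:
((-20 - 1*0) + 27)² = ((-20 + 0) + 27)² = (-20 + 27)² = 7² = 49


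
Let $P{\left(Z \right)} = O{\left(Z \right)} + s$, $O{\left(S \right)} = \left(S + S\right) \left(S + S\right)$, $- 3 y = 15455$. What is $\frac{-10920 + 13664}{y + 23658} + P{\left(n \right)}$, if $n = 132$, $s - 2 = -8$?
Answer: $\frac{3869127342}{55519} \approx 69690.0$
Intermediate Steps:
$s = -6$ ($s = 2 - 8 = -6$)
$y = - \frac{15455}{3}$ ($y = \left(- \frac{1}{3}\right) 15455 = - \frac{15455}{3} \approx -5151.7$)
$O{\left(S \right)} = 4 S^{2}$ ($O{\left(S \right)} = 2 S 2 S = 4 S^{2}$)
$P{\left(Z \right)} = -6 + 4 Z^{2}$ ($P{\left(Z \right)} = 4 Z^{2} - 6 = -6 + 4 Z^{2}$)
$\frac{-10920 + 13664}{y + 23658} + P{\left(n \right)} = \frac{-10920 + 13664}{- \frac{15455}{3} + 23658} - \left(6 - 4 \cdot 132^{2}\right) = \frac{2744}{\frac{55519}{3}} + \left(-6 + 4 \cdot 17424\right) = 2744 \cdot \frac{3}{55519} + \left(-6 + 69696\right) = \frac{8232}{55519} + 69690 = \frac{3869127342}{55519}$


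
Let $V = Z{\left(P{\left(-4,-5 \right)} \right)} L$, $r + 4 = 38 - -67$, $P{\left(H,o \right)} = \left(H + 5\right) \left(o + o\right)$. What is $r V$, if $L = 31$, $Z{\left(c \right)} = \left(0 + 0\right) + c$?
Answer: $-31310$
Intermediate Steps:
$P{\left(H,o \right)} = 2 o \left(5 + H\right)$ ($P{\left(H,o \right)} = \left(5 + H\right) 2 o = 2 o \left(5 + H\right)$)
$Z{\left(c \right)} = c$ ($Z{\left(c \right)} = 0 + c = c$)
$r = 101$ ($r = -4 + \left(38 - -67\right) = -4 + \left(38 + 67\right) = -4 + 105 = 101$)
$V = -310$ ($V = 2 \left(-5\right) \left(5 - 4\right) 31 = 2 \left(-5\right) 1 \cdot 31 = \left(-10\right) 31 = -310$)
$r V = 101 \left(-310\right) = -31310$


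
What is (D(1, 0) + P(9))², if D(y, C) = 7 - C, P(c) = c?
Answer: 256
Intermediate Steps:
(D(1, 0) + P(9))² = ((7 - 1*0) + 9)² = ((7 + 0) + 9)² = (7 + 9)² = 16² = 256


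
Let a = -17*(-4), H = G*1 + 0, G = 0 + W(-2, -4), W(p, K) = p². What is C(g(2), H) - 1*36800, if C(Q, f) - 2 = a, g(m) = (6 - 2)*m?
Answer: -36730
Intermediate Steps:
g(m) = 4*m
G = 4 (G = 0 + (-2)² = 0 + 4 = 4)
H = 4 (H = 4*1 + 0 = 4 + 0 = 4)
a = 68
C(Q, f) = 70 (C(Q, f) = 2 + 68 = 70)
C(g(2), H) - 1*36800 = 70 - 1*36800 = 70 - 36800 = -36730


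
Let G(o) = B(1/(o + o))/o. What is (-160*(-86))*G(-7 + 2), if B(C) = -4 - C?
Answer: 53664/5 ≈ 10733.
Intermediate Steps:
G(o) = (-4 - 1/(2*o))/o (G(o) = (-4 - 1/(o + o))/o = (-4 - 1/(2*o))/o)
(-160*(-86))*G(-7 + 2) = (-160*(-86))*((-1 - 8*(-7 + 2))/(2*(-7 + 2)**2)) = 13760*((1/2)*(-1 - 8*(-5))/(-5)**2) = 13760*((1/2)*(1/25)*(-1 + 40)) = 13760*((1/2)*(1/25)*39) = 13760*(39/50) = 53664/5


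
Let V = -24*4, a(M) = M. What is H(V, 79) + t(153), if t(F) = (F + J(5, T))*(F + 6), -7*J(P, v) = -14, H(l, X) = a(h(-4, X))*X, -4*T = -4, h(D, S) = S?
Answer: 30886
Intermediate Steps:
T = 1 (T = -¼*(-4) = 1)
V = -96
H(l, X) = X² (H(l, X) = X*X = X²)
J(P, v) = 2 (J(P, v) = -⅐*(-14) = 2)
t(F) = (2 + F)*(6 + F) (t(F) = (F + 2)*(F + 6) = (2 + F)*(6 + F))
H(V, 79) + t(153) = 79² + (12 + 153² + 8*153) = 6241 + (12 + 23409 + 1224) = 6241 + 24645 = 30886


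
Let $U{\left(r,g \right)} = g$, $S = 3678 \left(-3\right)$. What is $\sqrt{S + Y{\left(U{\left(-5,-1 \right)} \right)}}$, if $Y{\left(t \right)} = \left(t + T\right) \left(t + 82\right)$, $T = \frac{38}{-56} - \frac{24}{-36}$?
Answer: $\frac{3 i \sqrt{242081}}{14} \approx 105.43 i$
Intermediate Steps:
$S = -11034$
$T = - \frac{1}{84}$ ($T = 38 \left(- \frac{1}{56}\right) - - \frac{2}{3} = - \frac{19}{28} + \frac{2}{3} = - \frac{1}{84} \approx -0.011905$)
$Y{\left(t \right)} = \left(82 + t\right) \left(- \frac{1}{84} + t\right)$ ($Y{\left(t \right)} = \left(t - \frac{1}{84}\right) \left(t + 82\right) = \left(- \frac{1}{84} + t\right) \left(82 + t\right) = \left(82 + t\right) \left(- \frac{1}{84} + t\right)$)
$\sqrt{S + Y{\left(U{\left(-5,-1 \right)} \right)}} = \sqrt{-11034 + \left(- \frac{41}{42} + \left(-1\right)^{2} + \frac{6887}{84} \left(-1\right)\right)} = \sqrt{-11034 - \frac{2295}{28}} = \sqrt{- \frac{311247}{28}} = \frac{3 i \sqrt{242081}}{14}$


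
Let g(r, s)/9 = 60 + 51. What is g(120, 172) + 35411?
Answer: 36410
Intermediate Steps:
g(r, s) = 999 (g(r, s) = 9*(60 + 51) = 9*111 = 999)
g(120, 172) + 35411 = 999 + 35411 = 36410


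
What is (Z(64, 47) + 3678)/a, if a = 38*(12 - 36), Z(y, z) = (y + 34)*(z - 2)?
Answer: -337/38 ≈ -8.8684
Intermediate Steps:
Z(y, z) = (-2 + z)*(34 + y) (Z(y, z) = (34 + y)*(-2 + z) = (-2 + z)*(34 + y))
a = -912 (a = 38*(-24) = -912)
(Z(64, 47) + 3678)/a = ((-68 - 2*64 + 34*47 + 64*47) + 3678)/(-912) = ((-68 - 128 + 1598 + 3008) + 3678)*(-1/912) = (4410 + 3678)*(-1/912) = 8088*(-1/912) = -337/38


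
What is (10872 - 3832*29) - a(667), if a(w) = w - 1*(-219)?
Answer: -101142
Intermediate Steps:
a(w) = 219 + w (a(w) = w + 219 = 219 + w)
(10872 - 3832*29) - a(667) = (10872 - 3832*29) - (219 + 667) = (10872 - 111128) - 1*886 = -100256 - 886 = -101142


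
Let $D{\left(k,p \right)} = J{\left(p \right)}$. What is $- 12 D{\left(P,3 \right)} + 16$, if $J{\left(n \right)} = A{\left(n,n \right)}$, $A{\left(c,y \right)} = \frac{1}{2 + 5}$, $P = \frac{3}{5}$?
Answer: $\frac{100}{7} \approx 14.286$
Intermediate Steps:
$P = \frac{3}{5}$ ($P = 3 \cdot \frac{1}{5} = \frac{3}{5} \approx 0.6$)
$A{\left(c,y \right)} = \frac{1}{7}$
$J{\left(n \right)} = \frac{1}{7}$
$D{\left(k,p \right)} = \frac{1}{7}$
$- 12 D{\left(P,3 \right)} + 16 = \left(-12\right) \frac{1}{7} + 16 = - \frac{12}{7} + 16 = \frac{100}{7}$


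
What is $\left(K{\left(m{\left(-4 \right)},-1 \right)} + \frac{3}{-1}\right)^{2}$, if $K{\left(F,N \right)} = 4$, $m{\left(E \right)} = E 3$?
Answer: $1$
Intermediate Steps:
$m{\left(E \right)} = 3 E$
$\left(K{\left(m{\left(-4 \right)},-1 \right)} + \frac{3}{-1}\right)^{2} = \left(4 + \frac{3}{-1}\right)^{2} = \left(4 + 3 \left(-1\right)\right)^{2} = \left(4 - 3\right)^{2} = 1^{2} = 1$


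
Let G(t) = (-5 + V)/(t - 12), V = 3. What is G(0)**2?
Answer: 1/36 ≈ 0.027778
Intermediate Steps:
G(t) = -2/(-12 + t) (G(t) = (-5 + 3)/(t - 12) = -2/(-12 + t))
G(0)**2 = (-2/(-12 + 0))**2 = (-2/(-12))**2 = (-2*(-1/12))**2 = (1/6)**2 = 1/36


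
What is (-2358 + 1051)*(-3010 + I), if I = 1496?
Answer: 1978798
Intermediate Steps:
(-2358 + 1051)*(-3010 + I) = (-2358 + 1051)*(-3010 + 1496) = -1307*(-1514) = 1978798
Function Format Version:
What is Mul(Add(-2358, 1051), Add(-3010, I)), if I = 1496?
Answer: 1978798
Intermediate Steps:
Mul(Add(-2358, 1051), Add(-3010, I)) = Mul(Add(-2358, 1051), Add(-3010, 1496)) = Mul(-1307, -1514) = 1978798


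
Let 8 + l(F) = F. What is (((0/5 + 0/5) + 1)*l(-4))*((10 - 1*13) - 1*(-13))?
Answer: -120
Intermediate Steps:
l(F) = -8 + F
(((0/5 + 0/5) + 1)*l(-4))*((10 - 1*13) - 1*(-13)) = (((0/5 + 0/5) + 1)*(-8 - 4))*((10 - 1*13) - 1*(-13)) = (((0*(1/5) + 0*(1/5)) + 1)*(-12))*((10 - 13) + 13) = (((0 + 0) + 1)*(-12))*(-3 + 13) = ((0 + 1)*(-12))*10 = (1*(-12))*10 = -12*10 = -120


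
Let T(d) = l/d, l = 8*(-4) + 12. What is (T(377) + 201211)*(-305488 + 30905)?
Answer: -20828912753241/377 ≈ -5.5249e+10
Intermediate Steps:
l = -20 (l = -32 + 12 = -20)
T(d) = -20/d
(T(377) + 201211)*(-305488 + 30905) = (-20/377 + 201211)*(-305488 + 30905) = (-20*1/377 + 201211)*(-274583) = (-20/377 + 201211)*(-274583) = (75856527/377)*(-274583) = -20828912753241/377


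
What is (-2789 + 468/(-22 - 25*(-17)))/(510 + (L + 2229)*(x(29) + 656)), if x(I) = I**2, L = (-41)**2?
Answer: -86423/181467180 ≈ -0.00047625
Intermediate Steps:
L = 1681
(-2789 + 468/(-22 - 25*(-17)))/(510 + (L + 2229)*(x(29) + 656)) = (-2789 + 468/(-22 - 25*(-17)))/(510 + (1681 + 2229)*(29**2 + 656)) = (-2789 + 468/(-22 + 425))/(510 + 3910*(841 + 656)) = (-2789 + 468/403)/(510 + 3910*1497) = (-2789 + 468*(1/403))/(510 + 5853270) = (-2789 + 36/31)/5853780 = -86423/31*1/5853780 = -86423/181467180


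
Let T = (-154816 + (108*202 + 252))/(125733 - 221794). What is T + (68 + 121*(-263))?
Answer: -435754901/13723 ≈ -31754.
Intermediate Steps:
T = 18964/13723 (T = (-154816 + (21816 + 252))/(-96061) = (-154816 + 22068)*(-1/96061) = -132748*(-1/96061) = 18964/13723 ≈ 1.3819)
T + (68 + 121*(-263)) = 18964/13723 + (68 + 121*(-263)) = 18964/13723 + (68 - 31823) = 18964/13723 - 31755 = -435754901/13723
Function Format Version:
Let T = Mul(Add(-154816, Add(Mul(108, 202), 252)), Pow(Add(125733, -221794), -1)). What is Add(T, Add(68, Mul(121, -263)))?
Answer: Rational(-435754901, 13723) ≈ -31754.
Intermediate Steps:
T = Rational(18964, 13723) (T = Mul(Add(-154816, Add(21816, 252)), Pow(-96061, -1)) = Mul(Add(-154816, 22068), Rational(-1, 96061)) = Mul(-132748, Rational(-1, 96061)) = Rational(18964, 13723) ≈ 1.3819)
Add(T, Add(68, Mul(121, -263))) = Add(Rational(18964, 13723), Add(68, Mul(121, -263))) = Add(Rational(18964, 13723), Add(68, -31823)) = Add(Rational(18964, 13723), -31755) = Rational(-435754901, 13723)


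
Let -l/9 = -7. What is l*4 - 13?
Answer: 239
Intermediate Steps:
l = 63 (l = -9*(-7) = 63)
l*4 - 13 = 63*4 - 13 = 252 - 13 = 239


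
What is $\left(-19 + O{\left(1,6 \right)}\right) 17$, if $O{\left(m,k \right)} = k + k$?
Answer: $-119$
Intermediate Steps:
$O{\left(m,k \right)} = 2 k$
$\left(-19 + O{\left(1,6 \right)}\right) 17 = \left(-19 + 2 \cdot 6\right) 17 = \left(-19 + 12\right) 17 = \left(-7\right) 17 = -119$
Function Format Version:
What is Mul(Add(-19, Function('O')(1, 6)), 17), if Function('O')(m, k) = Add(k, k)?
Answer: -119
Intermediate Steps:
Function('O')(m, k) = Mul(2, k)
Mul(Add(-19, Function('O')(1, 6)), 17) = Mul(Add(-19, Mul(2, 6)), 17) = Mul(Add(-19, 12), 17) = Mul(-7, 17) = -119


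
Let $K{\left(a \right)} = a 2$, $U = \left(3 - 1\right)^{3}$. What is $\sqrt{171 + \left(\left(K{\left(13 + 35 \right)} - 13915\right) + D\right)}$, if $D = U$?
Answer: $2 i \sqrt{3410} \approx 116.79 i$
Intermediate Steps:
$U = 8$ ($U = \left(3 - 1\right)^{3} = 2^{3} = 8$)
$D = 8$
$K{\left(a \right)} = 2 a$
$\sqrt{171 + \left(\left(K{\left(13 + 35 \right)} - 13915\right) + D\right)} = \sqrt{171 + \left(\left(2 \left(13 + 35\right) - 13915\right) + 8\right)} = \sqrt{171 + \left(\left(2 \cdot 48 - 13915\right) + 8\right)} = \sqrt{171 + \left(\left(96 - 13915\right) + 8\right)} = \sqrt{171 + \left(-13819 + 8\right)} = \sqrt{171 - 13811} = \sqrt{-13640} = 2 i \sqrt{3410}$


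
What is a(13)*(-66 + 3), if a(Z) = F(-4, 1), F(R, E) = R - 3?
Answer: 441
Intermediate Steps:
F(R, E) = -3 + R
a(Z) = -7 (a(Z) = -3 - 4 = -7)
a(13)*(-66 + 3) = -7*(-66 + 3) = -7*(-63) = 441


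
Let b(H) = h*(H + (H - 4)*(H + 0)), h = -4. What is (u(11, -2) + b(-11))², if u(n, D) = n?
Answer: 366025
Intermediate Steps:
b(H) = -4*H - 4*H*(-4 + H) (b(H) = -4*(H + (H - 4)*(H + 0)) = -4*(H + (-4 + H)*H) = -4*(H + H*(-4 + H)) = -4*H - 4*H*(-4 + H))
(u(11, -2) + b(-11))² = (11 + 4*(-11)*(3 - 1*(-11)))² = (11 + 4*(-11)*(3 + 11))² = (11 + 4*(-11)*14)² = (11 - 616)² = (-605)² = 366025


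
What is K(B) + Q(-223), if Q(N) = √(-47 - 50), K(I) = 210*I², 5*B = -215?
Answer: 388290 + I*√97 ≈ 3.8829e+5 + 9.8489*I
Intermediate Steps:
B = -43 (B = (⅕)*(-215) = -43)
Q(N) = I*√97 (Q(N) = √(-97) = I*√97)
K(B) + Q(-223) = 210*(-43)² + I*√97 = 210*1849 + I*√97 = 388290 + I*√97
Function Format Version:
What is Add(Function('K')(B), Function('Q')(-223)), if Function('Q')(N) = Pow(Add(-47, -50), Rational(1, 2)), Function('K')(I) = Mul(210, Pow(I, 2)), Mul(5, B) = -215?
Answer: Add(388290, Mul(I, Pow(97, Rational(1, 2)))) ≈ Add(3.8829e+5, Mul(9.8489, I))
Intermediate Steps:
B = -43 (B = Mul(Rational(1, 5), -215) = -43)
Function('Q')(N) = Mul(I, Pow(97, Rational(1, 2))) (Function('Q')(N) = Pow(-97, Rational(1, 2)) = Mul(I, Pow(97, Rational(1, 2))))
Add(Function('K')(B), Function('Q')(-223)) = Add(Mul(210, Pow(-43, 2)), Mul(I, Pow(97, Rational(1, 2)))) = Add(Mul(210, 1849), Mul(I, Pow(97, Rational(1, 2)))) = Add(388290, Mul(I, Pow(97, Rational(1, 2))))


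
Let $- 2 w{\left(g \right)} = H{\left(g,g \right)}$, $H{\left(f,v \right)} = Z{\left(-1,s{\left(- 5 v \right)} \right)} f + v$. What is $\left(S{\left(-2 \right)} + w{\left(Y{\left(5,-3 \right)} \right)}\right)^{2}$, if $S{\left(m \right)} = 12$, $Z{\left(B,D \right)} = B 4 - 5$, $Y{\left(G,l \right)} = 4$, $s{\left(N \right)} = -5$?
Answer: $784$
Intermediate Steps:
$Z{\left(B,D \right)} = -5 + 4 B$ ($Z{\left(B,D \right)} = 4 B - 5 = -5 + 4 B$)
$H{\left(f,v \right)} = v - 9 f$ ($H{\left(f,v \right)} = \left(-5 + 4 \left(-1\right)\right) f + v = \left(-5 - 4\right) f + v = - 9 f + v = v - 9 f$)
$w{\left(g \right)} = 4 g$ ($w{\left(g \right)} = - \frac{g - 9 g}{2} = - \frac{\left(-8\right) g}{2} = 4 g$)
$\left(S{\left(-2 \right)} + w{\left(Y{\left(5,-3 \right)} \right)}\right)^{2} = \left(12 + 4 \cdot 4\right)^{2} = \left(12 + 16\right)^{2} = 28^{2} = 784$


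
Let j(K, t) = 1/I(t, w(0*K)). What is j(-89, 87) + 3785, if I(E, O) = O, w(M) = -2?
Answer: 7569/2 ≈ 3784.5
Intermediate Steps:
j(K, t) = -1/2 (j(K, t) = 1/(-2) = -1/2)
j(-89, 87) + 3785 = -1/2 + 3785 = 7569/2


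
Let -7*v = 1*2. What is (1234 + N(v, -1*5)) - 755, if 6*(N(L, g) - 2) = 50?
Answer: 1468/3 ≈ 489.33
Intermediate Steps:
v = -2/7 ≈ -0.28571
N(L, g) = 31/3 (N(L, g) = 2 + (⅙)*50 = 2 + 25/3 = 31/3)
(1234 + N(v, -1*5)) - 755 = (1234 + 31/3) - 755 = 3733/3 - 755 = 1468/3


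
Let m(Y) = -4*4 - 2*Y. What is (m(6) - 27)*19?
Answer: -1045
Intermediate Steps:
m(Y) = -16 - 2*Y
(m(6) - 27)*19 = ((-16 - 2*6) - 27)*19 = ((-16 - 12) - 27)*19 = (-28 - 27)*19 = -55*19 = -1045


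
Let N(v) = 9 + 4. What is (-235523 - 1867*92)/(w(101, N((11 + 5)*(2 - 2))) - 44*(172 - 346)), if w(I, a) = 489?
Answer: -407287/8145 ≈ -50.005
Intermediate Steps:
N(v) = 13
(-235523 - 1867*92)/(w(101, N((11 + 5)*(2 - 2))) - 44*(172 - 346)) = (-235523 - 1867*92)/(489 - 44*(172 - 346)) = (-235523 - 171764)/(489 - 44*(-174)) = -407287/(489 + 7656) = -407287/8145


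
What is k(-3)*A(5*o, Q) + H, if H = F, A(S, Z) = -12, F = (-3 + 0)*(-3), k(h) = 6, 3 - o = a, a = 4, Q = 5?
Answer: -63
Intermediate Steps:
o = -1 (o = 3 - 1*4 = 3 - 4 = -1)
F = 9 (F = -3*(-3) = 9)
H = 9
k(-3)*A(5*o, Q) + H = 6*(-12) + 9 = -72 + 9 = -63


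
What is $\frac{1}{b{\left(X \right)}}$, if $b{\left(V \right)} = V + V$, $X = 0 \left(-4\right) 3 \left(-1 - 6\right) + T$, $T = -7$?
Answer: $- \frac{1}{14} \approx -0.071429$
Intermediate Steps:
$X = -7$ ($X = 0 \left(-4\right) 3 \left(-1 - 6\right) - 7 = 0 \cdot 3 \left(-1 - 6\right) - 7 = 0 \left(-7\right) - 7 = 0 - 7 = -7$)
$b{\left(V \right)} = 2 V$
$\frac{1}{b{\left(X \right)}} = \frac{1}{2 \left(-7\right)} = \frac{1}{-14} = - \frac{1}{14}$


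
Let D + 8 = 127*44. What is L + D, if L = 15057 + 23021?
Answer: 43658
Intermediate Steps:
L = 38078
D = 5580 (D = -8 + 127*44 = -8 + 5588 = 5580)
L + D = 38078 + 5580 = 43658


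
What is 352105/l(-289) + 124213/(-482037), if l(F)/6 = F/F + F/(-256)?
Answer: 1448328970735/52542033 ≈ 27565.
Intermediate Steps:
l(F) = 6 - 3*F/128 (l(F) = 6*(F/F + F/(-256)) = 6*(1 + F*(-1/256)) = 6*(1 - F/256) = 6 - 3*F/128)
352105/l(-289) + 124213/(-482037) = 352105/(6 - 3/128*(-289)) + 124213/(-482037) = 352105/(6 + 867/128) + 124213*(-1/482037) = 352105/(1635/128) - 124213/482037 = 352105*(128/1635) - 124213/482037 = 9013888/327 - 124213/482037 = 1448328970735/52542033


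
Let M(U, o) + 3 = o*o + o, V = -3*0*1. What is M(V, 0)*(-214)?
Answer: 642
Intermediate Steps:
V = 0 (V = 0*1 = 0)
M(U, o) = -3 + o + o**2 (M(U, o) = -3 + (o*o + o) = -3 + (o**2 + o) = -3 + (o + o**2) = -3 + o + o**2)
M(V, 0)*(-214) = (-3 + 0 + 0**2)*(-214) = (-3 + 0 + 0)*(-214) = -3*(-214) = 642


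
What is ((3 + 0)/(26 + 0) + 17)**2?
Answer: 198025/676 ≈ 292.94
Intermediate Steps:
((3 + 0)/(26 + 0) + 17)**2 = (3/26 + 17)**2 = (445/26)**2 = 198025/676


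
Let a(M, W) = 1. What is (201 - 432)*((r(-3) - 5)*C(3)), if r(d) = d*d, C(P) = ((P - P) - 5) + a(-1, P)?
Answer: 3696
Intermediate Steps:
C(P) = -4 (C(P) = ((P - P) - 5) + 1 = (0 - 5) + 1 = -5 + 1 = -4)
r(d) = d**2
(201 - 432)*((r(-3) - 5)*C(3)) = (201 - 432)*(((-3)**2 - 5)*(-4)) = -231*(9 - 5)*(-4) = -924*(-4) = -231*(-16) = 3696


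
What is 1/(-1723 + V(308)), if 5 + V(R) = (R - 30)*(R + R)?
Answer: 1/169520 ≈ 5.8990e-6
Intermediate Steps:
V(R) = -5 + 2*R*(-30 + R) (V(R) = -5 + (R - 30)*(R + R) = -5 + (-30 + R)*(2*R) = -5 + 2*R*(-30 + R))
1/(-1723 + V(308)) = 1/(-1723 + (-5 - 60*308 + 2*308²)) = 1/(-1723 + (-5 - 18480 + 2*94864)) = 1/(-1723 + (-5 - 18480 + 189728)) = 1/(-1723 + 171243) = 1/169520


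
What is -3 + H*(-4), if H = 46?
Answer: -187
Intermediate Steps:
-3 + H*(-4) = -3 + 46*(-4) = -3 - 184 = -187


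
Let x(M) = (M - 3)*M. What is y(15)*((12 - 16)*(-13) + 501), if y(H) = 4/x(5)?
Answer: 1106/5 ≈ 221.20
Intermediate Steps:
x(M) = M*(-3 + M) (x(M) = (-3 + M)*M = M*(-3 + M))
y(H) = ⅖ (y(H) = 4/((5*(-3 + 5))) = 4/((5*2)) = 4/10 = 4*(⅒) = ⅖)
y(15)*((12 - 16)*(-13) + 501) = 2*((12 - 16)*(-13) + 501)/5 = 2*(-4*(-13) + 501)/5 = 2*(52 + 501)/5 = (⅖)*553 = 1106/5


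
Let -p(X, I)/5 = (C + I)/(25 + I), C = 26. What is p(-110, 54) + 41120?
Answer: 3248080/79 ≈ 41115.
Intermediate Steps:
p(X, I) = -5*(26 + I)/(25 + I)
p(-110, 54) + 41120 = 5*(-26 - 1*54)/(25 + 54) + 41120 = 5*(-26 - 54)/79 + 41120 = 5*(1/79)*(-80) + 41120 = -400/79 + 41120 = 3248080/79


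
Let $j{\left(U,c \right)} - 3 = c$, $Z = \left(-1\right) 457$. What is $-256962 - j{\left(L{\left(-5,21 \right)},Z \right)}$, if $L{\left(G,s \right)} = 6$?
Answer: $-256508$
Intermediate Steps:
$Z = -457$
$j{\left(U,c \right)} = 3 + c$
$-256962 - j{\left(L{\left(-5,21 \right)},Z \right)} = -256962 - \left(3 - 457\right) = -256962 - -454 = -256962 + 454 = -256508$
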